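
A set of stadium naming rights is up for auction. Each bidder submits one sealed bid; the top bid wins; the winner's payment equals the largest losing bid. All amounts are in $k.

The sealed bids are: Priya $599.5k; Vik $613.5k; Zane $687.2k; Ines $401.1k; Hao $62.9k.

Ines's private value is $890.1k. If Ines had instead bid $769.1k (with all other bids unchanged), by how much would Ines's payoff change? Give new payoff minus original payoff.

The highest bid among the other bidders is $687.2k; Ines's bid doesn't change that.
Original bid $401.1k: Ines is not highest (top rival bid is $687.2k); payoff $0k.
Alternative bid $769.1k: Ines is highest, pays the top rival bid $687.2k; payoff $890.1k − $687.2k = $202.9k.
Change in payoff = $202.9k − ($0k) = $202.9k.

$202.9k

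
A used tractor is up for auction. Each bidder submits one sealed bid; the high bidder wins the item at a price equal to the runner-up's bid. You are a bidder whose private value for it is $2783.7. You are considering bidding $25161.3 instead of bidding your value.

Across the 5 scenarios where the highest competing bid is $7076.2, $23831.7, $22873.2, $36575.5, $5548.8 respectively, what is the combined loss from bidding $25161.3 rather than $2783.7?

$48195.1

The deviation costs you only when the competing bid falls strictly between $2783.7 and $25161.3; elsewhere both bids give the same outcome.
$7076.2: truthful payoff $0, deviation payoff −$4292.5 → loss $4292.5.
$23831.7: truthful payoff $0, deviation payoff −$21048 → loss $21048.
$22873.2: truthful payoff $0, deviation payoff −$20089.5 → loss $20089.5.
$36575.5: outcomes coincide → loss $0.
$5548.8: truthful payoff $0, deviation payoff −$2765.1 → loss $2765.1.
Total loss = $4292.5 + $21048 + $20089.5 + $2765.1 = $48195.1.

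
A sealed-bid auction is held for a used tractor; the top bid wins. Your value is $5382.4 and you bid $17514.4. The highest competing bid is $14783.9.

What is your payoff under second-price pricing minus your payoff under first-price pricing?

$2730.5

You have the highest bid, so you win under either rule.
Second-price: pay $14783.9 → payoff −$9401.5.
First-price: pay your own bid $17514.4 → payoff −$12132.
Difference = −$9401.5 − (−$12132) = $2730.5.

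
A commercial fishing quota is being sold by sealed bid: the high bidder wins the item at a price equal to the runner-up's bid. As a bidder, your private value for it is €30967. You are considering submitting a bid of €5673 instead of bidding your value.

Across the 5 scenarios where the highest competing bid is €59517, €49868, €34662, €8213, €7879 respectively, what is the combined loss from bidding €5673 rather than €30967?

€45842

The deviation costs you only when the competing bid falls strictly between €5673 and €30967; elsewhere both bids give the same outcome.
€59517: outcomes coincide → loss €0.
€49868: outcomes coincide → loss €0.
€34662: outcomes coincide → loss €0.
€8213: truthful payoff €22754, deviation payoff €0 → loss €22754.
€7879: truthful payoff €23088, deviation payoff €0 → loss €23088.
Total loss = €22754 + €23088 = €45842.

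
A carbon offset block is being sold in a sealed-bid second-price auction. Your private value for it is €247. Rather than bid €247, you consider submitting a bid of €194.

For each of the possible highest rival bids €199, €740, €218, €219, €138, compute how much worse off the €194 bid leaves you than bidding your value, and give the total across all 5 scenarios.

The deviation costs you only when the competing bid falls strictly between €194 and €247; elsewhere both bids give the same outcome.
€199: truthful payoff €48, deviation payoff €0 → loss €48.
€740: outcomes coincide → loss €0.
€218: truthful payoff €29, deviation payoff €0 → loss €29.
€219: truthful payoff €28, deviation payoff €0 → loss €28.
€138: outcomes coincide → loss €0.
Total loss = €48 + €29 + €28 = €105.

€105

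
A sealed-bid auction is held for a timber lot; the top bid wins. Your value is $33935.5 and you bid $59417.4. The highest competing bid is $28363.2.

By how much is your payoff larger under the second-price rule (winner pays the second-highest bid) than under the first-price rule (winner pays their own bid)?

$31054.2

You have the highest bid, so you win under either rule.
Second-price: pay $28363.2 → payoff $5572.3.
First-price: pay your own bid $59417.4 → payoff −$25481.9.
Difference = $5572.3 − (−$25481.9) = $31054.2.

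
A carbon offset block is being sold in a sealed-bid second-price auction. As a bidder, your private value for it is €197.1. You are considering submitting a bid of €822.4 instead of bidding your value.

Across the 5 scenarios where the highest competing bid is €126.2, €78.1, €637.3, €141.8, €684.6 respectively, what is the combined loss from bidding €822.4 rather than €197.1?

The deviation costs you only when the competing bid falls strictly between €197.1 and €822.4; elsewhere both bids give the same outcome.
€126.2: outcomes coincide → loss €0.
€78.1: outcomes coincide → loss €0.
€637.3: truthful payoff €0, deviation payoff −€440.2 → loss €440.2.
€141.8: outcomes coincide → loss €0.
€684.6: truthful payoff €0, deviation payoff −€487.5 → loss €487.5.
Total loss = €440.2 + €487.5 = €927.7.

€927.7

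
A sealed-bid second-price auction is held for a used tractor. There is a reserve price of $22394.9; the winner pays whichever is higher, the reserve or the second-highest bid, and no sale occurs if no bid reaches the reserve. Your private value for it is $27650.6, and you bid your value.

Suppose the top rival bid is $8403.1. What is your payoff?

Your bid $27650.6 is the highest and exceeds the reserve.
Price = max(second-highest bid, reserve) = max($8403.1, $22394.9) = $22394.9.
Payoff = $27650.6 − $22394.9 = $5255.7.

$5255.7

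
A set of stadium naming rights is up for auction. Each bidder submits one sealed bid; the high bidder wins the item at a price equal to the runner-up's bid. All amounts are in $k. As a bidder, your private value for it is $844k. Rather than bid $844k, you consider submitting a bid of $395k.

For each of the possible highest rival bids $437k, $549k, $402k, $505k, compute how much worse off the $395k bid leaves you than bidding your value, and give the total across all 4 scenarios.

$1483k

The deviation costs you only when the competing bid falls strictly between $395k and $844k; elsewhere both bids give the same outcome.
$437k: truthful payoff $407k, deviation payoff $0k → loss $407k.
$549k: truthful payoff $295k, deviation payoff $0k → loss $295k.
$402k: truthful payoff $442k, deviation payoff $0k → loss $442k.
$505k: truthful payoff $339k, deviation payoff $0k → loss $339k.
Total loss = $407k + $295k + $442k + $339k = $1483k.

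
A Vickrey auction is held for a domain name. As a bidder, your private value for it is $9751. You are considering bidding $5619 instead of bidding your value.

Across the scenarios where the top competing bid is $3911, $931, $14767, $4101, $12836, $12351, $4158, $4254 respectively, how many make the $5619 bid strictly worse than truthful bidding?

The deviation hurts exactly when the highest competing bid lies strictly between $5619 and $9751 — underbidding then forfeits a profitable win.
$3911: below both → same outcome either way.
$931: below both → same outcome either way.
$14767: above both → same outcome either way.
$4101: below both → same outcome either way.
$12836: above both → same outcome either way.
$12351: above both → same outcome either way.
$4158: below both → same outcome either way.
$4254: below both → same outcome either way.
Count: 0.

0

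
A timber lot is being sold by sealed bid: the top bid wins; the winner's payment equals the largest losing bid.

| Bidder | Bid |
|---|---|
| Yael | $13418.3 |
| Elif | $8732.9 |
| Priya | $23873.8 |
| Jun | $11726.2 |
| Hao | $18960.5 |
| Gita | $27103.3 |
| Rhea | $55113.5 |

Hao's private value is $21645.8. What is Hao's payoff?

$0

Highest bid: Rhea at $55113.5, so Rhea wins.
Second-highest bid: Gita at $27103.3 — that is the price the winner pays.
Hao did not win, so Hao pays nothing and receives nothing: payoff $0.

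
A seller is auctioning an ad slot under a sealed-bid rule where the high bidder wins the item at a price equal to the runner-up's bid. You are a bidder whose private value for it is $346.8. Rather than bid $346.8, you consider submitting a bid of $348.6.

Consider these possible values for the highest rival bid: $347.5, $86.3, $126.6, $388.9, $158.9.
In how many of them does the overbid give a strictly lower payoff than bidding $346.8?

1

The deviation hurts exactly when the highest competing bid lies strictly between $346.8 and $348.6 — overbidding then wins at a price above your value.
$347.5: inside the interval → strictly worse (loss $0.7).
$86.3: below both → same outcome either way.
$126.6: below both → same outcome either way.
$388.9: above both → same outcome either way.
$158.9: below both → same outcome either way.
Count: 1.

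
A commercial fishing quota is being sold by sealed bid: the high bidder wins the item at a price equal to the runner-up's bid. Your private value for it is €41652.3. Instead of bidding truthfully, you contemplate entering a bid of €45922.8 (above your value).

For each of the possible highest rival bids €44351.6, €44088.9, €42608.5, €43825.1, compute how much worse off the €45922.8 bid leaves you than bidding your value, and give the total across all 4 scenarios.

The deviation costs you only when the competing bid falls strictly between €41652.3 and €45922.8; elsewhere both bids give the same outcome.
€44351.6: truthful payoff €0, deviation payoff −€2699.3 → loss €2699.3.
€44088.9: truthful payoff €0, deviation payoff −€2436.6 → loss €2436.6.
€42608.5: truthful payoff €0, deviation payoff −€956.2 → loss €956.2.
€43825.1: truthful payoff €0, deviation payoff −€2172.8 → loss €2172.8.
Total loss = €2699.3 + €2436.6 + €956.2 + €2172.8 = €8264.9.
Because the price is fixed by the runner-up's bid, deviating from your value can only change a good outcome into a bad one — never the reverse.

€8264.9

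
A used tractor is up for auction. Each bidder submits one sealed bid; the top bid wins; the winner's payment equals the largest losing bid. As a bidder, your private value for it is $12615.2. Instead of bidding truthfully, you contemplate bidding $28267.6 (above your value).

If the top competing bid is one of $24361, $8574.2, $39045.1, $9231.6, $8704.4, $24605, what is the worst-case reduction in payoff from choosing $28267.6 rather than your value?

$24361: truthful gives $0, deviation gives −$11745.8 → loss $11745.8.
$8574.2: same outcome either way → loss $0.
$39045.1: same outcome either way → loss $0.
$9231.6: same outcome either way → loss $0.
$8704.4: same outcome either way → loss $0.
$24605: truthful gives $0, deviation gives −$11989.8 → loss $11989.8.
Maximum loss: $11989.8.

$11989.8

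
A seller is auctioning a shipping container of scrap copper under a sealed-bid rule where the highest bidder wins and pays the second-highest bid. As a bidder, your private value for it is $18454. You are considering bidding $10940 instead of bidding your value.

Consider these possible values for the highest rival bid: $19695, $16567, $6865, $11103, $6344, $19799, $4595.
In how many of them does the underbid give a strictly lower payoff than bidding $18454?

The deviation hurts exactly when the highest competing bid lies strictly between $10940 and $18454 — underbidding then forfeits a profitable win.
$19695: above both → same outcome either way.
$16567: inside the interval → strictly worse (loss $1887).
$6865: below both → same outcome either way.
$11103: inside the interval → strictly worse (loss $7351).
$6344: below both → same outcome either way.
$19799: above both → same outcome either way.
$4595: below both → same outcome either way.
Count: 2.

2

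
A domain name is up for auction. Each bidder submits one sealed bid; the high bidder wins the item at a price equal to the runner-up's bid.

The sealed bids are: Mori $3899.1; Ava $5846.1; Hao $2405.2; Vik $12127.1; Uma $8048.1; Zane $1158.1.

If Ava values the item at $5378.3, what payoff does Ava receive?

Highest bid: Vik at $12127.1, so Vik wins.
Second-highest bid: Uma at $8048.1 — that is the price the winner pays.
Ava did not win, so Ava pays nothing and receives nothing: payoff $0.

$0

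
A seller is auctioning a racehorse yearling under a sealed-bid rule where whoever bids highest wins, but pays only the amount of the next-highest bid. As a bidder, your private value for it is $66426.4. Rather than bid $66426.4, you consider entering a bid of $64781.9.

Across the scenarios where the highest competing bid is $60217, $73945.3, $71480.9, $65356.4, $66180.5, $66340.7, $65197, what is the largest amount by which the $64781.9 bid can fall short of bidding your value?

$60217: same outcome either way → loss $0.
$73945.3: same outcome either way → loss $0.
$71480.9: same outcome either way → loss $0.
$65356.4: truthful gives $1070, deviation gives $0 → loss $1070.
$66180.5: truthful gives $245.9, deviation gives $0 → loss $245.9.
$66340.7: truthful gives $85.7, deviation gives $0 → loss $85.7.
$65197: truthful gives $1229.4, deviation gives $0 → loss $1229.4.
Maximum loss: $1229.4.

$1229.4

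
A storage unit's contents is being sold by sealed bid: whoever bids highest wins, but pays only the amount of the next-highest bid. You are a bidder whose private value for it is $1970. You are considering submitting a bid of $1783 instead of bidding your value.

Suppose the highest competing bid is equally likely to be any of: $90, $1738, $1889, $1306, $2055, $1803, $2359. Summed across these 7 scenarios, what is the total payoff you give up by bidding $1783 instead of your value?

The deviation costs you only when the competing bid falls strictly between $1783 and $1970; elsewhere both bids give the same outcome.
$90: outcomes coincide → loss $0.
$1738: outcomes coincide → loss $0.
$1889: truthful payoff $81, deviation payoff $0 → loss $81.
$1306: outcomes coincide → loss $0.
$2055: outcomes coincide → loss $0.
$1803: truthful payoff $167, deviation payoff $0 → loss $167.
$2359: outcomes coincide → loss $0.
Total loss = $81 + $167 = $248.

$248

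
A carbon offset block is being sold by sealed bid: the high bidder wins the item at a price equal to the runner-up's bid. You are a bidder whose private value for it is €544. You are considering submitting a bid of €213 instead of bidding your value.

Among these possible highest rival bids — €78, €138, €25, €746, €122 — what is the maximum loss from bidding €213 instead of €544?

€78: same outcome either way → loss €0.
€138: same outcome either way → loss €0.
€25: same outcome either way → loss €0.
€746: same outcome either way → loss €0.
€122: same outcome either way → loss €0.
Maximum loss: €0.

€0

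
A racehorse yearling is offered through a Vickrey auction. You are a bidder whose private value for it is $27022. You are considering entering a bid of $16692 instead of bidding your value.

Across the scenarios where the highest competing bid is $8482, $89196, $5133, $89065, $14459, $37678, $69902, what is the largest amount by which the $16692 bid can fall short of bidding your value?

$0

$8482: same outcome either way → loss $0.
$89196: same outcome either way → loss $0.
$5133: same outcome either way → loss $0.
$89065: same outcome either way → loss $0.
$14459: same outcome either way → loss $0.
$37678: same outcome either way → loss $0.
$69902: same outcome either way → loss $0.
Maximum loss: $0.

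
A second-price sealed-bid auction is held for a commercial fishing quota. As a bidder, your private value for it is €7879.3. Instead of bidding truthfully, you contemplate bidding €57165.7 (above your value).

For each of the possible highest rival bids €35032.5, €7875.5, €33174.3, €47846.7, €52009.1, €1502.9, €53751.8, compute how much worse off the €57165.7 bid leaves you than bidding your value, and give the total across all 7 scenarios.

€182417.9

The deviation costs you only when the competing bid falls strictly between €7879.3 and €57165.7; elsewhere both bids give the same outcome.
€35032.5: truthful payoff €0, deviation payoff −€27153.2 → loss €27153.2.
€7875.5: outcomes coincide → loss €0.
€33174.3: truthful payoff €0, deviation payoff −€25295 → loss €25295.
€47846.7: truthful payoff €0, deviation payoff −€39967.4 → loss €39967.4.
€52009.1: truthful payoff €0, deviation payoff −€44129.8 → loss €44129.8.
€1502.9: outcomes coincide → loss €0.
€53751.8: truthful payoff €0, deviation payoff −€45872.5 → loss €45872.5.
Total loss = €27153.2 + €25295 + €39967.4 + €44129.8 + €45872.5 = €182417.9.
Truthful bidding weakly dominates here: raising your bid can only win items priced above your value, and lowering it can only forfeit items priced below.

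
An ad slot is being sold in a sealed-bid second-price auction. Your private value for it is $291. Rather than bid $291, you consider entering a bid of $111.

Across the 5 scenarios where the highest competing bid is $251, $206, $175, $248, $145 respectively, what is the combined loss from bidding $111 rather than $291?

The deviation costs you only when the competing bid falls strictly between $111 and $291; elsewhere both bids give the same outcome.
$251: truthful payoff $40, deviation payoff $0 → loss $40.
$206: truthful payoff $85, deviation payoff $0 → loss $85.
$175: truthful payoff $116, deviation payoff $0 → loss $116.
$248: truthful payoff $43, deviation payoff $0 → loss $43.
$145: truthful payoff $146, deviation payoff $0 → loss $146.
Total loss = $40 + $85 + $116 + $43 + $146 = $430.
Truthful bidding weakly dominates here: raising your bid can only win items priced above your value, and lowering it can only forfeit items priced below.

$430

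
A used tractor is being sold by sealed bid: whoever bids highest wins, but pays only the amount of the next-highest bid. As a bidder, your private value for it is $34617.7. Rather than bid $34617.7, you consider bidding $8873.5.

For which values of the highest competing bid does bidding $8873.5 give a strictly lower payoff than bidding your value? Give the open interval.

If the competing bid is below $8873.5, both bids win at the same price — no difference.
If it is above $34617.7, both bids lose — no difference.
If it lies strictly between $8873.5 and $34617.7, bidding your value wins at a price below your value (positive payoff) while bidding $8873.5 loses (payoff 0).
So the deviation strictly hurts on the open interval ($8873.5, $34617.7).

($8873.5, $34617.7)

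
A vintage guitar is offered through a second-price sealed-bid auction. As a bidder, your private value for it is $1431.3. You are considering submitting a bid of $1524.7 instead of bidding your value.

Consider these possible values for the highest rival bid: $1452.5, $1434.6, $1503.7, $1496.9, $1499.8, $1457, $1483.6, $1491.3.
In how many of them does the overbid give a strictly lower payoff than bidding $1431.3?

8

The deviation hurts exactly when the highest competing bid lies strictly between $1431.3 and $1524.7 — overbidding then wins at a price above your value.
$1452.5: inside the interval → strictly worse (loss $21.2).
$1434.6: inside the interval → strictly worse (loss $3.3).
$1503.7: inside the interval → strictly worse (loss $72.4).
$1496.9: inside the interval → strictly worse (loss $65.6).
$1499.8: inside the interval → strictly worse (loss $68.5).
$1457: inside the interval → strictly worse (loss $25.7).
$1483.6: inside the interval → strictly worse (loss $52.3).
$1491.3: inside the interval → strictly worse (loss $60).
Count: 8.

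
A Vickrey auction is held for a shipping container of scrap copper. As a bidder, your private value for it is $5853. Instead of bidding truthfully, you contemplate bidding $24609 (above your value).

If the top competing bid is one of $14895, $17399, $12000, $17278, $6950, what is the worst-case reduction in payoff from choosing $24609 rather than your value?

$14895: truthful gives $0, deviation gives −$9042 → loss $9042.
$17399: truthful gives $0, deviation gives −$11546 → loss $11546.
$12000: truthful gives $0, deviation gives −$6147 → loss $6147.
$17278: truthful gives $0, deviation gives −$11425 → loss $11425.
$6950: truthful gives $0, deviation gives −$1097 → loss $1097.
Maximum loss: $11546.

$11546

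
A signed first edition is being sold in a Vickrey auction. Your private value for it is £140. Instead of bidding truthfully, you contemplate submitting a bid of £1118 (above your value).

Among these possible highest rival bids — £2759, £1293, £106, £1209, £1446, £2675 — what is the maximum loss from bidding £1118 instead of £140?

£2759: same outcome either way → loss £0.
£1293: same outcome either way → loss £0.
£106: same outcome either way → loss £0.
£1209: same outcome either way → loss £0.
£1446: same outcome either way → loss £0.
£2675: same outcome either way → loss £0.
Maximum loss: £0.

£0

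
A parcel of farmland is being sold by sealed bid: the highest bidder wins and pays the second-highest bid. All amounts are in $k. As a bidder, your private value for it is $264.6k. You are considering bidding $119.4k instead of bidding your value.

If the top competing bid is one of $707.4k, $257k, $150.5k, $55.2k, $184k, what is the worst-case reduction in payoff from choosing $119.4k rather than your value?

$707.4k: same outcome either way → loss $0k.
$257k: truthful gives $7.6k, deviation gives $0k → loss $7.6k.
$150.5k: truthful gives $114.1k, deviation gives $0k → loss $114.1k.
$55.2k: same outcome either way → loss $0k.
$184k: truthful gives $80.6k, deviation gives $0k → loss $80.6k.
Maximum loss: $114.1k.

$114.1k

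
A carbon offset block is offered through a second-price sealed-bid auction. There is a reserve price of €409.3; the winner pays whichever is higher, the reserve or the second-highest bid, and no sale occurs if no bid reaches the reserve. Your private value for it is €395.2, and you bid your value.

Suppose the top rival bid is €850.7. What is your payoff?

€0

Your bid €395.2 is below the highest competing bid €850.7, so you lose. Payoff €0.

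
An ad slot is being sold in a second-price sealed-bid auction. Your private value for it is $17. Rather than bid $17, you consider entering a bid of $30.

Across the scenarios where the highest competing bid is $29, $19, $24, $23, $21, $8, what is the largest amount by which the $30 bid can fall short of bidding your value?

$12

$29: truthful gives $0, deviation gives −$12 → loss $12.
$19: truthful gives $0, deviation gives −$2 → loss $2.
$24: truthful gives $0, deviation gives −$7 → loss $7.
$23: truthful gives $0, deviation gives −$6 → loss $6.
$21: truthful gives $0, deviation gives −$4 → loss $4.
$8: same outcome either way → loss $0.
Maximum loss: $12.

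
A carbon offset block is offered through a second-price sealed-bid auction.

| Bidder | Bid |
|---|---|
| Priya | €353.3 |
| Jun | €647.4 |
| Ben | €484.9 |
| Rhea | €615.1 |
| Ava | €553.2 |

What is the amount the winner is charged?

€615.1

Highest bid: Jun at €647.4, so Jun wins.
Second-highest bid: Rhea at €615.1 — that is the price the winner pays.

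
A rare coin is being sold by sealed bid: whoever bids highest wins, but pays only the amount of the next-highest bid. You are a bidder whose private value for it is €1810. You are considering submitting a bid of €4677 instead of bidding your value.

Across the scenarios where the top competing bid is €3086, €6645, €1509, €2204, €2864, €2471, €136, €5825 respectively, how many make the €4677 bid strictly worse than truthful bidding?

The deviation hurts exactly when the highest competing bid lies strictly between €1810 and €4677 — overbidding then wins at a price above your value.
€3086: inside the interval → strictly worse (loss €1276).
€6645: above both → same outcome either way.
€1509: below both → same outcome either way.
€2204: inside the interval → strictly worse (loss €394).
€2864: inside the interval → strictly worse (loss €1054).
€2471: inside the interval → strictly worse (loss €661).
€136: below both → same outcome either way.
€5825: above both → same outcome either way.
Count: 4.

4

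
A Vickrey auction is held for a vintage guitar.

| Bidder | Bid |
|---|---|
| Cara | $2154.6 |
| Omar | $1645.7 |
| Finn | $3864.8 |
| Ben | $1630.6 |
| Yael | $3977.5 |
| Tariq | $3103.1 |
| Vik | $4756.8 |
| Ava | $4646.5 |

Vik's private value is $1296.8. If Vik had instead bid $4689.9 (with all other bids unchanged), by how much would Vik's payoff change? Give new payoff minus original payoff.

The highest bid among the other bidders is $4646.5; Vik's bid doesn't change that.
Original bid $4756.8: Vik is highest, pays the top rival bid $4646.5; payoff $1296.8 − $4646.5 = −$3349.7.
Alternative bid $4689.9: Vik is highest, pays the top rival bid $4646.5; payoff $1296.8 − $4646.5 = −$3349.7.
Change in payoff = −$3349.7 − (−$3349.7) = $0.

$0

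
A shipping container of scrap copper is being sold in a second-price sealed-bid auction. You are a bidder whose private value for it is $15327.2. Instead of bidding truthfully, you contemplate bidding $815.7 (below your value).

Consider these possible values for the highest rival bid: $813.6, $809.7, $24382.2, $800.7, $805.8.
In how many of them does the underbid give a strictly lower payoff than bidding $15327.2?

The deviation hurts exactly when the highest competing bid lies strictly between $815.7 and $15327.2 — underbidding then forfeits a profitable win.
$813.6: below both → same outcome either way.
$809.7: below both → same outcome either way.
$24382.2: above both → same outcome either way.
$800.7: below both → same outcome either way.
$805.8: below both → same outcome either way.
Count: 0.

0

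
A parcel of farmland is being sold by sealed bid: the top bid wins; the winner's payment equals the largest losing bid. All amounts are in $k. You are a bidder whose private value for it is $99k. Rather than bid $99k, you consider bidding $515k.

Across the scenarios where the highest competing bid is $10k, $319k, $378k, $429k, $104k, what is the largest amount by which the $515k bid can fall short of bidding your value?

$10k: same outcome either way → loss $0k.
$319k: truthful gives $0k, deviation gives −$220k → loss $220k.
$378k: truthful gives $0k, deviation gives −$279k → loss $279k.
$429k: truthful gives $0k, deviation gives −$330k → loss $330k.
$104k: truthful gives $0k, deviation gives −$5k → loss $5k.
Maximum loss: $330k.

$330k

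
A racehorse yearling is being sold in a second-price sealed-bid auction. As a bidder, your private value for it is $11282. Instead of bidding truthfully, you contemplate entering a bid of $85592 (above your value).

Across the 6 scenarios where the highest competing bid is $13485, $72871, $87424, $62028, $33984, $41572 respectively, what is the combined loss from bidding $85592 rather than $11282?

$167530

The deviation costs you only when the competing bid falls strictly between $11282 and $85592; elsewhere both bids give the same outcome.
$13485: truthful payoff $0, deviation payoff −$2203 → loss $2203.
$72871: truthful payoff $0, deviation payoff −$61589 → loss $61589.
$87424: outcomes coincide → loss $0.
$62028: truthful payoff $0, deviation payoff −$50746 → loss $50746.
$33984: truthful payoff $0, deviation payoff −$22702 → loss $22702.
$41572: truthful payoff $0, deviation payoff −$30290 → loss $30290.
Total loss = $2203 + $61589 + $50746 + $22702 + $30290 = $167530.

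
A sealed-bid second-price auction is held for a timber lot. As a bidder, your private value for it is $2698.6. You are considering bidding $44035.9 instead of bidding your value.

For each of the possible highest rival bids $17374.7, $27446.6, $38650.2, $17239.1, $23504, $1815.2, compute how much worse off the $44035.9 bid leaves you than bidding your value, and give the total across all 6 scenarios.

The deviation costs you only when the competing bid falls strictly between $2698.6 and $44035.9; elsewhere both bids give the same outcome.
$17374.7: truthful payoff $0, deviation payoff −$14676.1 → loss $14676.1.
$27446.6: truthful payoff $0, deviation payoff −$24748 → loss $24748.
$38650.2: truthful payoff $0, deviation payoff −$35951.6 → loss $35951.6.
$17239.1: truthful payoff $0, deviation payoff −$14540.5 → loss $14540.5.
$23504: truthful payoff $0, deviation payoff −$20805.4 → loss $20805.4.
$1815.2: outcomes coincide → loss $0.
Total loss = $14676.1 + $24748 + $35951.6 + $14540.5 + $20805.4 = $110721.6.
In a second-price auction your bid sets only whether you win, not what you pay, so bidding your true value is weakly dominant.

$110721.6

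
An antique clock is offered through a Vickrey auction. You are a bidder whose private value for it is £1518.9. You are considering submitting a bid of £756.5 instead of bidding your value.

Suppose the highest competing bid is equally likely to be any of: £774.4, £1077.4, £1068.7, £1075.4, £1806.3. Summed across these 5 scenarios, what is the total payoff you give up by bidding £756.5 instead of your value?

£2079.7

The deviation costs you only when the competing bid falls strictly between £756.5 and £1518.9; elsewhere both bids give the same outcome.
£774.4: truthful payoff £744.5, deviation payoff £0 → loss £744.5.
£1077.4: truthful payoff £441.5, deviation payoff £0 → loss £441.5.
£1068.7: truthful payoff £450.2, deviation payoff £0 → loss £450.2.
£1075.4: truthful payoff £443.5, deviation payoff £0 → loss £443.5.
£1806.3: outcomes coincide → loss £0.
Total loss = £744.5 + £441.5 + £450.2 + £443.5 = £2079.7.
Because the price is fixed by the runner-up's bid, deviating from your value can only change a good outcome into a bad one — never the reverse.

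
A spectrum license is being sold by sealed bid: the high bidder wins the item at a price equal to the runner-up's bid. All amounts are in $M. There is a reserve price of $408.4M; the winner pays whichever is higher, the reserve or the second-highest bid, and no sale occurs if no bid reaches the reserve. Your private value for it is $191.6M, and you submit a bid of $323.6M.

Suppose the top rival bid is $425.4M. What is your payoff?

Your bid $323.6M is below the highest competing bid $425.4M, so you lose. Payoff $0M.

$0M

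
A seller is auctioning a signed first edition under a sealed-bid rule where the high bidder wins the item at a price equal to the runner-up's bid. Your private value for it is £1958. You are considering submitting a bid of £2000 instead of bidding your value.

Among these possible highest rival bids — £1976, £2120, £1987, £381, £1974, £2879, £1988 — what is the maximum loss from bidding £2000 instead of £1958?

£1976: truthful gives £0, deviation gives −£18 → loss £18.
£2120: same outcome either way → loss £0.
£1987: truthful gives £0, deviation gives −£29 → loss £29.
£381: same outcome either way → loss £0.
£1974: truthful gives £0, deviation gives −£16 → loss £16.
£2879: same outcome either way → loss £0.
£1988: truthful gives £0, deviation gives −£30 → loss £30.
Maximum loss: £30.

£30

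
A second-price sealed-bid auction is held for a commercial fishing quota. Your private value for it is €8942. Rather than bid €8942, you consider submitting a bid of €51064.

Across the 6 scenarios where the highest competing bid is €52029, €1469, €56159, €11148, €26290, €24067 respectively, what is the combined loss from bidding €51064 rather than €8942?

The deviation costs you only when the competing bid falls strictly between €8942 and €51064; elsewhere both bids give the same outcome.
€52029: outcomes coincide → loss €0.
€1469: outcomes coincide → loss €0.
€56159: outcomes coincide → loss €0.
€11148: truthful payoff €0, deviation payoff −€2206 → loss €2206.
€26290: truthful payoff €0, deviation payoff −€17348 → loss €17348.
€24067: truthful payoff €0, deviation payoff −€15125 → loss €15125.
Total loss = €2206 + €17348 + €15125 = €34679.
Truthful bidding weakly dominates here: raising your bid can only win items priced above your value, and lowering it can only forfeit items priced below.

€34679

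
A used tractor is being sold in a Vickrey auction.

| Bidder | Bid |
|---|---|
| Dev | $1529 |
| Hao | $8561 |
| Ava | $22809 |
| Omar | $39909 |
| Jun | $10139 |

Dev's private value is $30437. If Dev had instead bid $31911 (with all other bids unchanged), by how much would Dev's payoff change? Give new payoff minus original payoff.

The highest bid among the other bidders is $39909; Dev's bid doesn't change that.
Original bid $1529: Dev is not highest (top rival bid is $39909); payoff $0.
Alternative bid $31911: Dev is not highest (top rival bid is $39909); payoff $0.
Change in payoff = $0 − ($0) = $0.

$0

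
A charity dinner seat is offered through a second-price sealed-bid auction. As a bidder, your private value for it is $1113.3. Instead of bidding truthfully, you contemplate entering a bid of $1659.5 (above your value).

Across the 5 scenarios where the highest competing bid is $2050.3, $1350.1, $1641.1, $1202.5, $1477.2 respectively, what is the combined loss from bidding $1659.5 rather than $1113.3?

The deviation costs you only when the competing bid falls strictly between $1113.3 and $1659.5; elsewhere both bids give the same outcome.
$2050.3: outcomes coincide → loss $0.
$1350.1: truthful payoff $0, deviation payoff −$236.8 → loss $236.8.
$1641.1: truthful payoff $0, deviation payoff −$527.8 → loss $527.8.
$1202.5: truthful payoff $0, deviation payoff −$89.2 → loss $89.2.
$1477.2: truthful payoff $0, deviation payoff −$363.9 → loss $363.9.
Total loss = $236.8 + $527.8 + $89.2 + $363.9 = $1217.7.

$1217.7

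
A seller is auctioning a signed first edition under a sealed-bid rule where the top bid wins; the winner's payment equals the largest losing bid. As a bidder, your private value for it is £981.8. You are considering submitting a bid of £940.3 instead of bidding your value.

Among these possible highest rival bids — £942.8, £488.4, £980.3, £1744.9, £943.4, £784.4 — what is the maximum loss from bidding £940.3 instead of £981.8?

£39

£942.8: truthful gives £39, deviation gives £0 → loss £39.
£488.4: same outcome either way → loss £0.
£980.3: truthful gives £1.5, deviation gives £0 → loss £1.5.
£1744.9: same outcome either way → loss £0.
£943.4: truthful gives £38.4, deviation gives £0 → loss £38.4.
£784.4: same outcome either way → loss £0.
Maximum loss: £39.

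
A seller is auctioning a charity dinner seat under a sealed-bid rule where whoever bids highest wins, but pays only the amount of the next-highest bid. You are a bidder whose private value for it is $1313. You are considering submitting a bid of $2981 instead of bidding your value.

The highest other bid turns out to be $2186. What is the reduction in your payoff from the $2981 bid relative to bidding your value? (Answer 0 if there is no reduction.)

$873

Bidding your value $1313: you lose (since $1313 < $2186). Payoff $0.
Bidding $2981: you win and pay $2186. Payoff $1313 − $2186 = −$873.
The competing bid $2186 lies between your value and your inflated bid, so overbidding wins an item priced above your value.
Loss from deviating = $0 − (−$873) = $873.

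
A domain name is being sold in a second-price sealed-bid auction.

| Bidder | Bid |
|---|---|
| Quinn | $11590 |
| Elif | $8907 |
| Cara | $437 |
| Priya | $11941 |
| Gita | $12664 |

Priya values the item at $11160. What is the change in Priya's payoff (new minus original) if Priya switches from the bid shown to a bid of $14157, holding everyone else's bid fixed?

−$1504

The highest bid among the other bidders is $12664; Priya's bid doesn't change that.
Original bid $11941: Priya is not highest (top rival bid is $12664); payoff $0.
Alternative bid $14157: Priya is highest, pays the top rival bid $12664; payoff $11160 − $12664 = −$1504.
Change in payoff = −$1504 − ($0) = −$1504.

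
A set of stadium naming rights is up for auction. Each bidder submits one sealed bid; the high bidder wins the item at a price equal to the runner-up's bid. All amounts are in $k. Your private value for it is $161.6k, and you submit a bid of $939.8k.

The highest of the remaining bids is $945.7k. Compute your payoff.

Your bid $939.8k is below the highest competing bid $945.7k, so you lose.
A losing bidder pays nothing and receives nothing: payoff = $0k.

$0k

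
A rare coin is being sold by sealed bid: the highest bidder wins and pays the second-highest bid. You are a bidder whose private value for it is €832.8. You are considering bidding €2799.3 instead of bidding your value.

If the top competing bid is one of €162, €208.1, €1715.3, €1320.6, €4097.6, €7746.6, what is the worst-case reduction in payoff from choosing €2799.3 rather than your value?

€882.5

€162: same outcome either way → loss €0.
€208.1: same outcome either way → loss €0.
€1715.3: truthful gives €0, deviation gives −€882.5 → loss €882.5.
€1320.6: truthful gives €0, deviation gives −€487.8 → loss €487.8.
€4097.6: same outcome either way → loss €0.
€7746.6: same outcome either way → loss €0.
Maximum loss: €882.5.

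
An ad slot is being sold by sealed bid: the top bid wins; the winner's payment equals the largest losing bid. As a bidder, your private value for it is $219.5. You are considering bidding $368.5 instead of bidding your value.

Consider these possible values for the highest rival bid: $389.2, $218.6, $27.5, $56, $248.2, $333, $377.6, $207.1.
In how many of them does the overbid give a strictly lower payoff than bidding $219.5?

The deviation hurts exactly when the highest competing bid lies strictly between $219.5 and $368.5 — overbidding then wins at a price above your value.
$389.2: above both → same outcome either way.
$218.6: below both → same outcome either way.
$27.5: below both → same outcome either way.
$56: below both → same outcome either way.
$248.2: inside the interval → strictly worse (loss $28.7).
$333: inside the interval → strictly worse (loss $113.5).
$377.6: above both → same outcome either way.
$207.1: below both → same outcome either way.
Count: 2.

2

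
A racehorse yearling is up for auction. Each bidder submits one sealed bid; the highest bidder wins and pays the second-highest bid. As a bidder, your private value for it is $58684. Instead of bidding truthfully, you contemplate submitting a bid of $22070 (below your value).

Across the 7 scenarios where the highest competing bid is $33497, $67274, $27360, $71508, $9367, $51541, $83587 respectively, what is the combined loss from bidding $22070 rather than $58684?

$63654

The deviation costs you only when the competing bid falls strictly between $22070 and $58684; elsewhere both bids give the same outcome.
$33497: truthful payoff $25187, deviation payoff $0 → loss $25187.
$67274: outcomes coincide → loss $0.
$27360: truthful payoff $31324, deviation payoff $0 → loss $31324.
$71508: outcomes coincide → loss $0.
$9367: outcomes coincide → loss $0.
$51541: truthful payoff $7143, deviation payoff $0 → loss $7143.
$83587: outcomes coincide → loss $0.
Total loss = $25187 + $31324 + $7143 = $63654.
In a second-price auction your bid sets only whether you win, not what you pay, so bidding your true value is weakly dominant.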